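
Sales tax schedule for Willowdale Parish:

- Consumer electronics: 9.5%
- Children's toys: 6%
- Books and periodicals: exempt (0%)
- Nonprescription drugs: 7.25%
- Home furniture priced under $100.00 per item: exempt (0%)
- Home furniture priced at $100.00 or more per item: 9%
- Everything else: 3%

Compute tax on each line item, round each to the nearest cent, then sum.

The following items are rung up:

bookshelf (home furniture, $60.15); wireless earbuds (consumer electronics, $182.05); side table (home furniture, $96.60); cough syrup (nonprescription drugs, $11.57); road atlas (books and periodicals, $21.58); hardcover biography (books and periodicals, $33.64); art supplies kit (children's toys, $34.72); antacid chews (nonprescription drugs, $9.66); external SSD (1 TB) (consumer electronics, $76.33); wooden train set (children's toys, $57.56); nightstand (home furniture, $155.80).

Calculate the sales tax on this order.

$45.63

Bookshelf $60.15: home furniture, under $100.00 → 0% → $0.00
Wireless earbuds $182.05: consumer electronics → 9.5% → $17.29
Side table $96.60: home furniture, under $100.00 → 0% → $0.00
Cough syrup $11.57: nonprescription drugs → 7.25% → $0.84
Road atlas $21.58: books and periodicals → 0% → $0.00
Hardcover biography $33.64: books and periodicals → 0% → $0.00
Art supplies kit $34.72: children's toys → 6% → $2.08
Antacid chews $9.66: nonprescription drugs → 7.25% → $0.70
External SSD (1 TB) $76.33: consumer electronics → 9.5% → $7.25
Wooden train set $57.56: children's toys → 6% → $3.45
Nightstand $155.80: home furniture, $100.00 or more → 9% → $14.02
Total tax = $17.29 + $0.84 + $2.08 + $0.70 + $7.25 + $3.45 + $14.02 = $45.63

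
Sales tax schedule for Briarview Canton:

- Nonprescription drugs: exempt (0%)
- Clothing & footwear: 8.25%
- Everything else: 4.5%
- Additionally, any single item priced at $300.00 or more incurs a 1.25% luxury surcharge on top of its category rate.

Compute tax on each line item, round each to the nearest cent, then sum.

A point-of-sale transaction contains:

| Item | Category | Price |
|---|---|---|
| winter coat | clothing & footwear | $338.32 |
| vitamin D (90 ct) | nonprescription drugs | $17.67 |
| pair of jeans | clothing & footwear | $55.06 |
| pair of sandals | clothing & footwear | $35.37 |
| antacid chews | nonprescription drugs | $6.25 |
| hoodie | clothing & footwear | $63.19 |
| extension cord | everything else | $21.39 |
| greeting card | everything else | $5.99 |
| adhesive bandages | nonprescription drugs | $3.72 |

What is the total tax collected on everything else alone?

$1.23

Extension cord $21.39: everything else → 4.5% → $0.96
Greeting card $5.99: everything else → 4.5% → $0.27
Tax on everything else = $0.96 + $0.27 = $1.23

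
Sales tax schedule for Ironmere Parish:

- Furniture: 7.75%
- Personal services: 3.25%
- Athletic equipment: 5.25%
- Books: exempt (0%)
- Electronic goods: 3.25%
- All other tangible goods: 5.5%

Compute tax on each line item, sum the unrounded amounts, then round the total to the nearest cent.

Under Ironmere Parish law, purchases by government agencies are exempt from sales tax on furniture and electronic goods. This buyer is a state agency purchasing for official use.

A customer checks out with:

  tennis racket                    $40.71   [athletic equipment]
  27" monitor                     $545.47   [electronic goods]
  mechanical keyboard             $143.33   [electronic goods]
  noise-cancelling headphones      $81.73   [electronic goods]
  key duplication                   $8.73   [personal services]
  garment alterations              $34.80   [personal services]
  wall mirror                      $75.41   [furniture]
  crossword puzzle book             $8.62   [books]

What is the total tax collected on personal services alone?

$1.41

Key duplication $8.73: personal services → 3.25% → $0.283725
Garment alterations $34.80: personal services → 3.25% → $1.131
Tax on personal services: unrounded sum = $1.414725 → $1.41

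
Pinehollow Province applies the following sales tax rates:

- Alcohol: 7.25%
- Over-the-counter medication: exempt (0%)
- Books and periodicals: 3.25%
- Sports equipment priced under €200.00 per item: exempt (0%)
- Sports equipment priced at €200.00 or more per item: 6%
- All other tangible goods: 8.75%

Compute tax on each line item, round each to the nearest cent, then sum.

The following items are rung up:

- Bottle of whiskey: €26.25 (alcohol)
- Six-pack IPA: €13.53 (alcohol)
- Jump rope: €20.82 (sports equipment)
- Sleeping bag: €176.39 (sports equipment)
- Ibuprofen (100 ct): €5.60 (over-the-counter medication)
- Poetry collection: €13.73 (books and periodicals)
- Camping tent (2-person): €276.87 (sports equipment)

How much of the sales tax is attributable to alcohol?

€2.88

Bottle of whiskey €26.25: alcohol → 7.25% → €1.90
Six-pack IPA €13.53: alcohol → 7.25% → €0.98
Tax on alcohol = €1.90 + €0.98 = €2.88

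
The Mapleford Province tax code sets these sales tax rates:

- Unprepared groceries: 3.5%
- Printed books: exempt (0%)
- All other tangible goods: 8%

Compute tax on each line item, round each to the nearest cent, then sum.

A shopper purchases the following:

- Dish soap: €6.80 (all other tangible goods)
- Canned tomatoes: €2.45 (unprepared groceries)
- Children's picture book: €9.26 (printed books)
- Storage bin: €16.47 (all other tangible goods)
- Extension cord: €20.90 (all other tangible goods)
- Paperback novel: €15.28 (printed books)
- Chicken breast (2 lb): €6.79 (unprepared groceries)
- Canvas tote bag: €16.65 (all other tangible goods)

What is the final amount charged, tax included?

€99.79

Dish soap €6.80: all other tangible goods → 8% → €0.54
Canned tomatoes €2.45: unprepared groceries → 3.5% → €0.09
Children's picture book €9.26: printed books → 0% → €0.00
Storage bin €16.47: all other tangible goods → 8% → €1.32
Extension cord €20.90: all other tangible goods → 8% → €1.67
Paperback novel €15.28: printed books → 0% → €0.00
Chicken breast (2 lb) €6.79: unprepared groceries → 3.5% → €0.24
Canvas tote bag €16.65: all other tangible goods → 8% → €1.33
Subtotal = €94.60; tax = €5.19; total due = €99.79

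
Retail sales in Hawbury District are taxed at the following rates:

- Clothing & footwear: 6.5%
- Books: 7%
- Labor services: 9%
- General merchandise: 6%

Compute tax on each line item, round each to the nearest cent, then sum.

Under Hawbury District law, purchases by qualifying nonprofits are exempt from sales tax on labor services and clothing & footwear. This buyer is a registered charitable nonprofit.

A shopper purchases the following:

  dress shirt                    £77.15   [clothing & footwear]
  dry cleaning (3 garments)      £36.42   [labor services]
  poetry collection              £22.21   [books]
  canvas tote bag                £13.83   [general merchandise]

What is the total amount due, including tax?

£151.99

Dress shirt £77.15: clothing & footwear, buyer-exempt → 0% → £0.00
Dry cleaning (3 garments) £36.42: labor services, buyer-exempt → 0% → £0.00
Poetry collection £22.21: books → 7% → £1.55
Canvas tote bag £13.83: general merchandise → 6% → £0.83
Subtotal = £149.61; tax = £2.38; total due = £151.99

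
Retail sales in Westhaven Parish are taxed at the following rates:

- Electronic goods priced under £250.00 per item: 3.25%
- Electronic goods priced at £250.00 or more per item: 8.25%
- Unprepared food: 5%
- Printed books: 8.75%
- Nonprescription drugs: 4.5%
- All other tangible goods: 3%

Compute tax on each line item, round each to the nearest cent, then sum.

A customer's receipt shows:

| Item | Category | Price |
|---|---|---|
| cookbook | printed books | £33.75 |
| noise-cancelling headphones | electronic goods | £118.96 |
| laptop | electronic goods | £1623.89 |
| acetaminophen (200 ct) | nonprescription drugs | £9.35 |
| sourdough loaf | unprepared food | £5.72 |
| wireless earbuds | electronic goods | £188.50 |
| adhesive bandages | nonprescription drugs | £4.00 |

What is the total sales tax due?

£147.81

Cookbook £33.75: printed books → 8.75% → £2.95
Noise-cancelling headphones £118.96: electronic goods, under £250.00 → 3.25% → £3.87
Laptop £1623.89: electronic goods, £250.00 or more → 8.25% → £133.97
Acetaminophen (200 ct) £9.35: nonprescription drugs → 4.5% → £0.42
Sourdough loaf £5.72: unprepared food → 5% → £0.29
Wireless earbuds £188.50: electronic goods, under £250.00 → 3.25% → £6.13
Adhesive bandages £4.00: nonprescription drugs → 4.5% → £0.18
Total tax = £2.95 + £3.87 + £133.97 + £0.42 + £0.29 + £6.13 + £0.18 = £147.81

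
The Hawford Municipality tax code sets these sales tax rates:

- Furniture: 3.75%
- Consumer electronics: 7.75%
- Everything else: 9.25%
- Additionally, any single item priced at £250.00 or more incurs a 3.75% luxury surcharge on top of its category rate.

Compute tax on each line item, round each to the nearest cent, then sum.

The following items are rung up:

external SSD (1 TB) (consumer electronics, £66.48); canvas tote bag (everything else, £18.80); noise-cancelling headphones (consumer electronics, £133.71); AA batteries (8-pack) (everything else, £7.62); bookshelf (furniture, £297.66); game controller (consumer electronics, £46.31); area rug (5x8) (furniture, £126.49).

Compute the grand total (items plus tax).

£745.67

External SSD (1 TB) £66.48: consumer electronics → 7.75% → £5.15
Canvas tote bag £18.80: everything else → 9.25% → £1.74
Noise-cancelling headphones £133.71: consumer electronics → 7.75% → £10.36
AA batteries (8-pack) £7.62: everything else → 9.25% → £0.70
Bookshelf £297.66: furniture → 3.75% + 3.75% surcharge = 7.5% → £22.32
Game controller £46.31: consumer electronics → 7.75% → £3.59
Area rug (5x8) £126.49: furniture → 3.75% → £4.74
Subtotal = £697.07; tax = £48.60; total due = £745.67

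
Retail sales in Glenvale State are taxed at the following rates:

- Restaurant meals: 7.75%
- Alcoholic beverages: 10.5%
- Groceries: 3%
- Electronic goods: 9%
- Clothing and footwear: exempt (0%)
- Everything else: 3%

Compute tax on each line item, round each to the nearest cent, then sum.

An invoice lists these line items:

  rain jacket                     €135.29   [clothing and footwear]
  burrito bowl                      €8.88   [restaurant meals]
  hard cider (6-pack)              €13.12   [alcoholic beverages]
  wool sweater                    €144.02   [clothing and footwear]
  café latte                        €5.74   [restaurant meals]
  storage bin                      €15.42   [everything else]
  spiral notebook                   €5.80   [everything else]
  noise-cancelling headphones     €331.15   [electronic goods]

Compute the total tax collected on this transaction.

€32.94

Rain jacket €135.29: clothing and footwear → 0% → €0.00
Burrito bowl €8.88: restaurant meals → 7.75% → €0.69
Hard cider (6-pack) €13.12: alcoholic beverages → 10.5% → €1.38
Wool sweater €144.02: clothing and footwear → 0% → €0.00
Café latte €5.74: restaurant meals → 7.75% → €0.44
Storage bin €15.42: everything else → 3% → €0.46
Spiral notebook €5.80: everything else → 3% → €0.17
Noise-cancelling headphones €331.15: electronic goods → 9% → €29.80
Total tax = €0.69 + €1.38 + €0.44 + €0.46 + €0.17 + €29.80 = €32.94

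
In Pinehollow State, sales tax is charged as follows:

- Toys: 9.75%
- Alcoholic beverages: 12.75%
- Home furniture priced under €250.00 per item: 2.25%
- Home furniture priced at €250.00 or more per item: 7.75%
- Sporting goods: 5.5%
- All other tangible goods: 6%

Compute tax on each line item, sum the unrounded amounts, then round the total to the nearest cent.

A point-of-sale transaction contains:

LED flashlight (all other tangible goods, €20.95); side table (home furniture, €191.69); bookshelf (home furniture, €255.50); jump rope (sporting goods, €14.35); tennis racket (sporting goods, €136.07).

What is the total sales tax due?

LED flashlight €20.95: all other tangible goods → 6% → €1.257
Side table €191.69: home furniture, under €250.00 → 2.25% → €4.313025
Bookshelf €255.50: home furniture, €250.00 or more → 7.75% → €19.80125
Jump rope €14.35: sporting goods → 5.5% → €0.78925
Tennis racket €136.07: sporting goods → 5.5% → €7.48385
Unrounded tax sum = €33.644375 → €33.64

€33.64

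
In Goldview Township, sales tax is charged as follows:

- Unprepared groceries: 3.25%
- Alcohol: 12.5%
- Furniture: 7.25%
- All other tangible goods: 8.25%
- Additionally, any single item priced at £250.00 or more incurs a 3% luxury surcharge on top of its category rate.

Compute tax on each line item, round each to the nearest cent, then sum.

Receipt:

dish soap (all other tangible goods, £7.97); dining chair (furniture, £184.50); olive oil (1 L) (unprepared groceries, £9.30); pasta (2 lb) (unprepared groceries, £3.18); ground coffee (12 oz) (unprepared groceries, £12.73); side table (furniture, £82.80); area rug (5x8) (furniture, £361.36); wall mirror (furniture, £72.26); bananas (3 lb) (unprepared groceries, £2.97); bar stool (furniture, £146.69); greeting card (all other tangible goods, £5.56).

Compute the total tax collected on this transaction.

Dish soap £7.97: all other tangible goods → 8.25% → £0.66
Dining chair £184.50: furniture → 7.25% → £13.38
Olive oil (1 L) £9.30: unprepared groceries → 3.25% → £0.30
Pasta (2 lb) £3.18: unprepared groceries → 3.25% → £0.10
Ground coffee (12 oz) £12.73: unprepared groceries → 3.25% → £0.41
Side table £82.80: furniture → 7.25% → £6.00
Area rug (5x8) £361.36: furniture → 7.25% + 3% surcharge = 10.25% → £37.04
Wall mirror £72.26: furniture → 7.25% → £5.24
Bananas (3 lb) £2.97: unprepared groceries → 3.25% → £0.10
Bar stool £146.69: furniture → 7.25% → £10.64
Greeting card £5.56: all other tangible goods → 8.25% → £0.46
Total tax = £0.66 + £13.38 + £0.30 + £0.10 + £0.41 + £6.00 + £37.04 + £5.24 + £0.10 + £10.64 + £0.46 = £74.33

£74.33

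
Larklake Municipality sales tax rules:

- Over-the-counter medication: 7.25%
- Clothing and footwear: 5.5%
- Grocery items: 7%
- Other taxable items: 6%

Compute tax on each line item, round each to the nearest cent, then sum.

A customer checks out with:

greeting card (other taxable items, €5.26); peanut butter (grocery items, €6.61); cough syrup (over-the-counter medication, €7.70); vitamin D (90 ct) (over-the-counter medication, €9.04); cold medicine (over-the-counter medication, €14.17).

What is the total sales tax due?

Greeting card €5.26: other taxable items → 6% → €0.32
Peanut butter €6.61: grocery items → 7% → €0.46
Cough syrup €7.70: over-the-counter medication → 7.25% → €0.56
Vitamin D (90 ct) €9.04: over-the-counter medication → 7.25% → €0.66
Cold medicine €14.17: over-the-counter medication → 7.25% → €1.03
Total tax = €0.32 + €0.46 + €0.56 + €0.66 + €1.03 = €3.03

€3.03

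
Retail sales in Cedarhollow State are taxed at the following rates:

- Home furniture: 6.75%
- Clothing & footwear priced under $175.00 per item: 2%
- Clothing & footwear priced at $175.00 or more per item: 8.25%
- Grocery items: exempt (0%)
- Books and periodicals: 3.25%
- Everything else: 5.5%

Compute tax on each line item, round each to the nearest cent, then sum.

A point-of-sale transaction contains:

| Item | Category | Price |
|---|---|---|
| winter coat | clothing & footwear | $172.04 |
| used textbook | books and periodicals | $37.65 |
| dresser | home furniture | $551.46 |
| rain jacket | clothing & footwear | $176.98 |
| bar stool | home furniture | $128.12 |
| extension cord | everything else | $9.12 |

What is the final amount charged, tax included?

$1141.00

Winter coat $172.04: clothing & footwear, under $175.00 → 2% → $3.44
Used textbook $37.65: books and periodicals → 3.25% → $1.22
Dresser $551.46: home furniture → 6.75% → $37.22
Rain jacket $176.98: clothing & footwear, $175.00 or more → 8.25% → $14.60
Bar stool $128.12: home furniture → 6.75% → $8.65
Extension cord $9.12: everything else → 5.5% → $0.50
Subtotal = $1075.37; tax = $65.63; total due = $1141.00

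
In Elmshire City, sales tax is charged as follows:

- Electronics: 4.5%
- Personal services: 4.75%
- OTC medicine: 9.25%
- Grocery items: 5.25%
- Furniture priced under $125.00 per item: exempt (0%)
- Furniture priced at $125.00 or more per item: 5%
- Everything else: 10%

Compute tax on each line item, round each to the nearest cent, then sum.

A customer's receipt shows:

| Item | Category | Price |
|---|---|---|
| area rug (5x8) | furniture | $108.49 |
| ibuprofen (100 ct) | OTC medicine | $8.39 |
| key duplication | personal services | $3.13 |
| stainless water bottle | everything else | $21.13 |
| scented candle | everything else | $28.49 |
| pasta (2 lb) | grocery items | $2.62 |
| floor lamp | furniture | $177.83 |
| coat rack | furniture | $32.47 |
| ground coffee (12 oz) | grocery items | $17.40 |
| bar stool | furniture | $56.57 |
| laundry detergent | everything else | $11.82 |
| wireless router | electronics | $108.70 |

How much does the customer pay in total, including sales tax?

$598.94

Area rug (5x8) $108.49: furniture, under $125.00 → 0% → $0.00
Ibuprofen (100 ct) $8.39: OTC medicine → 9.25% → $0.78
Key duplication $3.13: personal services → 4.75% → $0.15
Stainless water bottle $21.13: everything else → 10% → $2.11
Scented candle $28.49: everything else → 10% → $2.85
Pasta (2 lb) $2.62: grocery items → 5.25% → $0.14
Floor lamp $177.83: furniture, $125.00 or more → 5% → $8.89
Coat rack $32.47: furniture, under $125.00 → 0% → $0.00
Ground coffee (12 oz) $17.40: grocery items → 5.25% → $0.91
Bar stool $56.57: furniture, under $125.00 → 0% → $0.00
Laundry detergent $11.82: everything else → 10% → $1.18
Wireless router $108.70: electronics → 4.5% → $4.89
Subtotal = $577.04; tax = $21.90; total due = $598.94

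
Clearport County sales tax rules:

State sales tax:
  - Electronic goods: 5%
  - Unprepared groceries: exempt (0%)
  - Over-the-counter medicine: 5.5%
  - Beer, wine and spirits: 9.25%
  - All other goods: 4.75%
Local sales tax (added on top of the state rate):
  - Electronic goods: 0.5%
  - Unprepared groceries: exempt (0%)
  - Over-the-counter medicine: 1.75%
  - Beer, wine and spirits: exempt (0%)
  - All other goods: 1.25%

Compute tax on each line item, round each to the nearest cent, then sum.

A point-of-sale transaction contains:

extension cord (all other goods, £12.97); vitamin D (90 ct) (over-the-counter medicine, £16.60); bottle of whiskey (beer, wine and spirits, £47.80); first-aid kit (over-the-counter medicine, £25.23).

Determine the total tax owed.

Extension cord £12.97: all other goods → 4.75% + 1.25% local = 6% → £0.78
Vitamin D (90 ct) £16.60: over-the-counter medicine → 5.5% + 1.75% local = 7.25% → £1.20
Bottle of whiskey £47.80: beer, wine and spirits → 9.25% + 0% local = 9.25% → £4.42
First-aid kit £25.23: over-the-counter medicine → 5.5% + 1.75% local = 7.25% → £1.83
Total tax = £0.78 + £1.20 + £4.42 + £1.83 = £8.23

£8.23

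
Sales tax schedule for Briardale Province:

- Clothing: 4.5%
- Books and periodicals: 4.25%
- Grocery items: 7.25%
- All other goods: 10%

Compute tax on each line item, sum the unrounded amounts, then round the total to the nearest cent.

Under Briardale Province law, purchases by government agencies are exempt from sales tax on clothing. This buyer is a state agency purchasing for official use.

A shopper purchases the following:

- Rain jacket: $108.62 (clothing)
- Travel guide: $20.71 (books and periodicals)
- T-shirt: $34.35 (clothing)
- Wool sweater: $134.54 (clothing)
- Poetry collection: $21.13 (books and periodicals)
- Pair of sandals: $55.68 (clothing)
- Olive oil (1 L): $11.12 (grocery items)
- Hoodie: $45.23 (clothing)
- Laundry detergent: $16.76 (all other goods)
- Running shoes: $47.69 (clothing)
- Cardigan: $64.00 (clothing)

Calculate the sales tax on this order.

$4.26

Rain jacket $108.62: clothing, buyer-exempt → 0% → $0.00
Travel guide $20.71: books and periodicals → 4.25% → $0.880175
T-shirt $34.35: clothing, buyer-exempt → 0% → $0.00
Wool sweater $134.54: clothing, buyer-exempt → 0% → $0.00
Poetry collection $21.13: books and periodicals → 4.25% → $0.898025
Pair of sandals $55.68: clothing, buyer-exempt → 0% → $0.00
Olive oil (1 L) $11.12: grocery items → 7.25% → $0.8062
Hoodie $45.23: clothing, buyer-exempt → 0% → $0.00
Laundry detergent $16.76: all other goods → 10% → $1.676
Running shoes $47.69: clothing, buyer-exempt → 0% → $0.00
Cardigan $64.00: clothing, buyer-exempt → 0% → $0.00
Unrounded tax sum = $4.2604 → $4.26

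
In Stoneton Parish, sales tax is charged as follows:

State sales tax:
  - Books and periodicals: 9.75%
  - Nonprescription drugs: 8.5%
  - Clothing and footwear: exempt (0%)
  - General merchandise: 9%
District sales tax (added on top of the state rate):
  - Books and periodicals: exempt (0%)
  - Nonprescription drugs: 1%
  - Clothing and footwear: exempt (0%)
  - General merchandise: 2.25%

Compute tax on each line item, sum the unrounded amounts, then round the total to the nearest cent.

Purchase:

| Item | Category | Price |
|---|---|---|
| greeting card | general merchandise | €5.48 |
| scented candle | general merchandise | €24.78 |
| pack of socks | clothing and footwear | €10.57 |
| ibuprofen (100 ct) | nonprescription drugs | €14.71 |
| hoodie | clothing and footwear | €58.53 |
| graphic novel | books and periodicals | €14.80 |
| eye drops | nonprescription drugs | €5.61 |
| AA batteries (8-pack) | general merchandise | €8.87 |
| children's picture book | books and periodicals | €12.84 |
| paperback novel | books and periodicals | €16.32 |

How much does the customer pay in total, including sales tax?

€183.13

Greeting card €5.48: general merchandise → 9% + 2.25% district = 11.25% → €0.6165
Scented candle €24.78: general merchandise → 9% + 2.25% district = 11.25% → €2.78775
Pack of socks €10.57: clothing and footwear → 0% + 0% district = 0% → €0.00
Ibuprofen (100 ct) €14.71: nonprescription drugs → 8.5% + 1% district = 9.5% → €1.39745
Hoodie €58.53: clothing and footwear → 0% + 0% district = 0% → €0.00
Graphic novel €14.80: books and periodicals → 9.75% + 0% district = 9.75% → €1.443
Eye drops €5.61: nonprescription drugs → 8.5% + 1% district = 9.5% → €0.53295
AA batteries (8-pack) €8.87: general merchandise → 9% + 2.25% district = 11.25% → €0.997875
Children's picture book €12.84: books and periodicals → 9.75% + 0% district = 9.75% → €1.2519
Paperback novel €16.32: books and periodicals → 9.75% + 0% district = 9.75% → €1.5912
Subtotal = €172.51; unrounded tax = €10.618625 → €10.62; total due = €183.13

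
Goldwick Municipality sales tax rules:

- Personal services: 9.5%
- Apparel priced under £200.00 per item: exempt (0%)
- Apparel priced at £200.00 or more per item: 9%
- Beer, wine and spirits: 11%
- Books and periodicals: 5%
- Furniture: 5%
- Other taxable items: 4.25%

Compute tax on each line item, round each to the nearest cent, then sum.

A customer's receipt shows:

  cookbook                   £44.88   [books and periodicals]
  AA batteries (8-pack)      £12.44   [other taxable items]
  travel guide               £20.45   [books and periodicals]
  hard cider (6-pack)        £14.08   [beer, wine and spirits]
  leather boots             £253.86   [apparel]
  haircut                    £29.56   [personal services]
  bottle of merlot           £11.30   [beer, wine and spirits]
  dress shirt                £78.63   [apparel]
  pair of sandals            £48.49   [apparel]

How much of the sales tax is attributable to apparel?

£22.85

Leather boots £253.86: apparel, £200.00 or more → 9% → £22.85
Dress shirt £78.63: apparel, under £200.00 → 0% → £0.00
Pair of sandals £48.49: apparel, under £200.00 → 0% → £0.00
Tax on apparel = £22.85 + £0.00 + £0.00 = £22.85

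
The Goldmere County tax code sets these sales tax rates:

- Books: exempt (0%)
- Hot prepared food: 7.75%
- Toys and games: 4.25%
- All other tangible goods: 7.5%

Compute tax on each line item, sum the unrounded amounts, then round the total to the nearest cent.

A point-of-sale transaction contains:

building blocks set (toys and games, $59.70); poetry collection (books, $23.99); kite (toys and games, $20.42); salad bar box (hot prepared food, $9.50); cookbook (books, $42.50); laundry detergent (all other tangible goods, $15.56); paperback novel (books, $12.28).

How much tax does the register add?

$5.31

Building blocks set $59.70: toys and games → 4.25% → $2.53725
Poetry collection $23.99: books → 0% → $0.00
Kite $20.42: toys and games → 4.25% → $0.86785
Salad bar box $9.50: hot prepared food → 7.75% → $0.73625
Cookbook $42.50: books → 0% → $0.00
Laundry detergent $15.56: all other tangible goods → 7.5% → $1.167
Paperback novel $12.28: books → 0% → $0.00
Unrounded tax sum = $5.30835 → $5.31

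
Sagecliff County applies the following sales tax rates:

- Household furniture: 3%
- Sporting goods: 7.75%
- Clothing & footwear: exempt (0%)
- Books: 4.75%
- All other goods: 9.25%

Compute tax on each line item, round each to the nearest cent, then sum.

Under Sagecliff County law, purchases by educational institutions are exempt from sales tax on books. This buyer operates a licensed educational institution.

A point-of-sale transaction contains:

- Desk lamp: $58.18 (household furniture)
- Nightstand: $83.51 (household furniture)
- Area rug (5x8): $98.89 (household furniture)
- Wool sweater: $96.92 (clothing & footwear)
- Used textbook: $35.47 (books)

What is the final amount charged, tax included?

$380.20

Desk lamp $58.18: household furniture → 3% → $1.75
Nightstand $83.51: household furniture → 3% → $2.51
Area rug (5x8) $98.89: household furniture → 3% → $2.97
Wool sweater $96.92: clothing & footwear → 0% → $0.00
Used textbook $35.47: books, buyer-exempt → 0% → $0.00
Subtotal = $372.97; tax = $7.23; total due = $380.20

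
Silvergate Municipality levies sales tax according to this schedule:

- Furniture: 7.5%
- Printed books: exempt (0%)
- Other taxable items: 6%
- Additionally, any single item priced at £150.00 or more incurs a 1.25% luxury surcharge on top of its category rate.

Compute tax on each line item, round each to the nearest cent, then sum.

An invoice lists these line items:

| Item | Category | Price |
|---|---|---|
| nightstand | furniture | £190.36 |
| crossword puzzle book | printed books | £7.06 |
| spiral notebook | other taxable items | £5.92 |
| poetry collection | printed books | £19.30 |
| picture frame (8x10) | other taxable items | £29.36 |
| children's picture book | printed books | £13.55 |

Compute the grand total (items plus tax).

£284.33

Nightstand £190.36: furniture → 7.5% + 1.25% surcharge = 8.75% → £16.66
Crossword puzzle book £7.06: printed books → 0% → £0.00
Spiral notebook £5.92: other taxable items → 6% → £0.36
Poetry collection £19.30: printed books → 0% → £0.00
Picture frame (8x10) £29.36: other taxable items → 6% → £1.76
Children's picture book £13.55: printed books → 0% → £0.00
Subtotal = £265.55; tax = £18.78; total due = £284.33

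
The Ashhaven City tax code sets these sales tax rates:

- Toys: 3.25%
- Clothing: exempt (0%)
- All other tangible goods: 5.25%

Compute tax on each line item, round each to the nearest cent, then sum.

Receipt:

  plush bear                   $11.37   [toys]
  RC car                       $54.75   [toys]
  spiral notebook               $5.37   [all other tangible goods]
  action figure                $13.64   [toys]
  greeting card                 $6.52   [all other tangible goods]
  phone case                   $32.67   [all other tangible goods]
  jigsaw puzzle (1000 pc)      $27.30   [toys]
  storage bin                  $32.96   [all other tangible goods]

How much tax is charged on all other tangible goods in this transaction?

$4.07

Spiral notebook $5.37: all other tangible goods → 5.25% → $0.28
Greeting card $6.52: all other tangible goods → 5.25% → $0.34
Phone case $32.67: all other tangible goods → 5.25% → $1.72
Storage bin $32.96: all other tangible goods → 5.25% → $1.73
Tax on all other tangible goods = $0.28 + $0.34 + $1.72 + $1.73 = $4.07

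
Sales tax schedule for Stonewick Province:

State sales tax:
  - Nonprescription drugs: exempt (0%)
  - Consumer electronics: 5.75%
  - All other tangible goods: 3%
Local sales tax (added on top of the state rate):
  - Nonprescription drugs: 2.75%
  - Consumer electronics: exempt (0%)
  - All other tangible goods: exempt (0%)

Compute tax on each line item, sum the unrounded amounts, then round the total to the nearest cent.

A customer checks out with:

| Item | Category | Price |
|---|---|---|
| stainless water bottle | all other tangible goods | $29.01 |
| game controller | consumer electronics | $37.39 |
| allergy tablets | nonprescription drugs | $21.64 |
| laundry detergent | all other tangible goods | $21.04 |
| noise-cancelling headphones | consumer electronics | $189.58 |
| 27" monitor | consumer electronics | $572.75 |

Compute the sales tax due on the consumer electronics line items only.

Game controller $37.39: consumer electronics → 5.75% + 0% local = 5.75% → $2.149925
Noise-cancelling headphones $189.58: consumer electronics → 5.75% + 0% local = 5.75% → $10.90085
27" monitor $572.75: consumer electronics → 5.75% + 0% local = 5.75% → $32.933125
Tax on consumer electronics: unrounded sum = $45.9839 → $45.98

$45.98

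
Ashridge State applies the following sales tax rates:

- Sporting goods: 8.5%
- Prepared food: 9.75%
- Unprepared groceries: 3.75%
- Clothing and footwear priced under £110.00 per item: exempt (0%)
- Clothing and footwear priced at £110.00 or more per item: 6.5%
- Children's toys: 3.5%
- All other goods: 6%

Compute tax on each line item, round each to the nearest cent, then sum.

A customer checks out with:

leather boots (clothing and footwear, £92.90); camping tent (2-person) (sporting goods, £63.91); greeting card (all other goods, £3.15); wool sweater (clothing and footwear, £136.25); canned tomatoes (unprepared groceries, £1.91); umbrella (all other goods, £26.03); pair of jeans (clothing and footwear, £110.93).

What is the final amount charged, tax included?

Leather boots £92.90: clothing and footwear, under £110.00 → 0% → £0.00
Camping tent (2-person) £63.91: sporting goods → 8.5% → £5.43
Greeting card £3.15: all other goods → 6% → £0.19
Wool sweater £136.25: clothing and footwear, £110.00 or more → 6.5% → £8.86
Canned tomatoes £1.91: unprepared groceries → 3.75% → £0.07
Umbrella £26.03: all other goods → 6% → £1.56
Pair of jeans £110.93: clothing and footwear, £110.00 or more → 6.5% → £7.21
Subtotal = £435.08; tax = £23.32; total due = £458.40

£458.40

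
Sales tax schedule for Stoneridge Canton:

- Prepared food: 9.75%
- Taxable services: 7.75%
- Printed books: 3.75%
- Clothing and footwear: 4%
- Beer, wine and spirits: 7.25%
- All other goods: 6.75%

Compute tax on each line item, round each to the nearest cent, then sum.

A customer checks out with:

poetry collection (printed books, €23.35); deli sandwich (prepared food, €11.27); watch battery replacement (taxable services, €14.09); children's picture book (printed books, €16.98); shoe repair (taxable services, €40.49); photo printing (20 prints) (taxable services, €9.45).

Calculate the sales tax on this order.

€7.58

Poetry collection €23.35: printed books → 3.75% → €0.88
Deli sandwich €11.27: prepared food → 9.75% → €1.10
Watch battery replacement €14.09: taxable services → 7.75% → €1.09
Children's picture book €16.98: printed books → 3.75% → €0.64
Shoe repair €40.49: taxable services → 7.75% → €3.14
Photo printing (20 prints) €9.45: taxable services → 7.75% → €0.73
Total tax = €0.88 + €1.10 + €1.09 + €0.64 + €3.14 + €0.73 = €7.58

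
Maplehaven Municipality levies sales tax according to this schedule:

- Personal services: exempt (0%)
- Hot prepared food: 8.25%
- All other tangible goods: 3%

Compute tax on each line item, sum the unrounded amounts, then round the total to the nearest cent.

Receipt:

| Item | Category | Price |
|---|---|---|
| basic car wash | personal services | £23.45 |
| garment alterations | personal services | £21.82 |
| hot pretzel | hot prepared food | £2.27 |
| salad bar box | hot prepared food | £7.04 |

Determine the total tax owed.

Basic car wash £23.45: personal services → 0% → £0.00
Garment alterations £21.82: personal services → 0% → £0.00
Hot pretzel £2.27: hot prepared food → 8.25% → £0.187275
Salad bar box £7.04: hot prepared food → 8.25% → £0.5808
Unrounded tax sum = £0.768075 → £0.77

£0.77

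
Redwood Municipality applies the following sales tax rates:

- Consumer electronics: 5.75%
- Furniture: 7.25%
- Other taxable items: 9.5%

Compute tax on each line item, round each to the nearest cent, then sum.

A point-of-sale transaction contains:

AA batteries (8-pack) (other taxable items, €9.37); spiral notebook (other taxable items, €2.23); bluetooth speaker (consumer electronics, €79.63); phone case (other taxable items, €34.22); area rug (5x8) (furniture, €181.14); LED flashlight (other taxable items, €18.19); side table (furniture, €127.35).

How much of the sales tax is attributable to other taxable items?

AA batteries (8-pack) €9.37: other taxable items → 9.5% → €0.89
Spiral notebook €2.23: other taxable items → 9.5% → €0.21
Phone case €34.22: other taxable items → 9.5% → €3.25
LED flashlight €18.19: other taxable items → 9.5% → €1.73
Tax on other taxable items = €0.89 + €0.21 + €3.25 + €1.73 = €6.08

€6.08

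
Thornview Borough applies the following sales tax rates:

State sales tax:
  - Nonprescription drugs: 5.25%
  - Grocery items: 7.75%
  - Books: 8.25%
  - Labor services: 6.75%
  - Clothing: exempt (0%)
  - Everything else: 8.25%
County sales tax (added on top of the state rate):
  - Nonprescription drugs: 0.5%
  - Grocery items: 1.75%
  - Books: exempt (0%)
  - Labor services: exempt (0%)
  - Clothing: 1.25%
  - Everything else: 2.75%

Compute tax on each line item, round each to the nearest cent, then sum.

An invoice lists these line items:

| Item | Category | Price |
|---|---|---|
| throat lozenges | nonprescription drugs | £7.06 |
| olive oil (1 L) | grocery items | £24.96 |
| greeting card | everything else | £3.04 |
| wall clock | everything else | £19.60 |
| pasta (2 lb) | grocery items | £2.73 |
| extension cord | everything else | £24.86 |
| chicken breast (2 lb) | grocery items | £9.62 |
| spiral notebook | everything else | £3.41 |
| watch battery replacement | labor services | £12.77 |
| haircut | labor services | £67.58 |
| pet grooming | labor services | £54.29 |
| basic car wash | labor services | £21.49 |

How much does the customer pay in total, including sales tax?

Throat lozenges £7.06: nonprescription drugs → 5.25% + 0.5% county = 5.75% → £0.41
Olive oil (1 L) £24.96: grocery items → 7.75% + 1.75% county = 9.5% → £2.37
Greeting card £3.04: everything else → 8.25% + 2.75% county = 11% → £0.33
Wall clock £19.60: everything else → 8.25% + 2.75% county = 11% → £2.16
Pasta (2 lb) £2.73: grocery items → 7.75% + 1.75% county = 9.5% → £0.26
Extension cord £24.86: everything else → 8.25% + 2.75% county = 11% → £2.73
Chicken breast (2 lb) £9.62: grocery items → 7.75% + 1.75% county = 9.5% → £0.91
Spiral notebook £3.41: everything else → 8.25% + 2.75% county = 11% → £0.38
Watch battery replacement £12.77: labor services → 6.75% + 0% county = 6.75% → £0.86
Haircut £67.58: labor services → 6.75% + 0% county = 6.75% → £4.56
Pet grooming £54.29: labor services → 6.75% + 0% county = 6.75% → £3.66
Basic car wash £21.49: labor services → 6.75% + 0% county = 6.75% → £1.45
Subtotal = £251.41; tax = £20.08; total due = £271.49

£271.49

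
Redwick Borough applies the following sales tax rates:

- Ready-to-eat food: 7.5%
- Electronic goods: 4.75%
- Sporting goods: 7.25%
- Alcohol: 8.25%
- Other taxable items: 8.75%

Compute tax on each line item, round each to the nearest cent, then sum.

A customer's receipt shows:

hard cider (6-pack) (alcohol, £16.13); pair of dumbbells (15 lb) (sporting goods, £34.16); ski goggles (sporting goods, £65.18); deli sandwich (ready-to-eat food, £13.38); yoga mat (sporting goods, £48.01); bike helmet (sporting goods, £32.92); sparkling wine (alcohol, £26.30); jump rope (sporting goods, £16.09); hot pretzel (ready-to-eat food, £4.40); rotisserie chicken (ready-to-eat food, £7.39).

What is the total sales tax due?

Hard cider (6-pack) £16.13: alcohol → 8.25% → £1.33
Pair of dumbbells (15 lb) £34.16: sporting goods → 7.25% → £2.48
Ski goggles £65.18: sporting goods → 7.25% → £4.73
Deli sandwich £13.38: ready-to-eat food → 7.5% → £1.00
Yoga mat £48.01: sporting goods → 7.25% → £3.48
Bike helmet £32.92: sporting goods → 7.25% → £2.39
Sparkling wine £26.30: alcohol → 8.25% → £2.17
Jump rope £16.09: sporting goods → 7.25% → £1.17
Hot pretzel £4.40: ready-to-eat food → 7.5% → £0.33
Rotisserie chicken £7.39: ready-to-eat food → 7.5% → £0.55
Total tax = £1.33 + £2.48 + £4.73 + £1.00 + £3.48 + £2.39 + £2.17 + £1.17 + £0.33 + £0.55 = £19.63

£19.63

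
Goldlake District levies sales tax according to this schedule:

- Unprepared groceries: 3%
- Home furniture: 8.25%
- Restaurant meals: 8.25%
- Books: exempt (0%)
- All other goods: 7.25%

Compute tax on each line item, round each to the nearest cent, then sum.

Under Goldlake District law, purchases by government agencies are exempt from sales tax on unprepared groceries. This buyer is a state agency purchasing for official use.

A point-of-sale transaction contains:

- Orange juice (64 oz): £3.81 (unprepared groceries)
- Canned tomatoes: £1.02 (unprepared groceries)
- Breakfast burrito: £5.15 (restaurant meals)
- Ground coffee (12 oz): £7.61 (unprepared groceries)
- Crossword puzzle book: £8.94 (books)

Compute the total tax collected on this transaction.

£0.42

Orange juice (64 oz) £3.81: unprepared groceries, buyer-exempt → 0% → £0.00
Canned tomatoes £1.02: unprepared groceries, buyer-exempt → 0% → £0.00
Breakfast burrito £5.15: restaurant meals → 8.25% → £0.42
Ground coffee (12 oz) £7.61: unprepared groceries, buyer-exempt → 0% → £0.00
Crossword puzzle book £8.94: books → 0% → £0.00
Total tax = £0.42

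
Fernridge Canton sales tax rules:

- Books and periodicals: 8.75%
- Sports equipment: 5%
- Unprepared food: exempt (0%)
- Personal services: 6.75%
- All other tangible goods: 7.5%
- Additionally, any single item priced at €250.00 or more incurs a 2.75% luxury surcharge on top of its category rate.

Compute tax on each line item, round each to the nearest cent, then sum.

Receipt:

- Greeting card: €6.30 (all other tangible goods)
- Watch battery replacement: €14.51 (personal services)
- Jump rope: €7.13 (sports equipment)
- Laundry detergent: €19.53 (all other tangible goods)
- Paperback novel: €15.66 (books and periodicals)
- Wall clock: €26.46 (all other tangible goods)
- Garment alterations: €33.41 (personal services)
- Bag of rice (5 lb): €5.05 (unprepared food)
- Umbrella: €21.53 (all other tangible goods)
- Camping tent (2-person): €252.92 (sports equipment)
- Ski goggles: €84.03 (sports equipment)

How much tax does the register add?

€34.29

Greeting card €6.30: all other tangible goods → 7.5% → €0.47
Watch battery replacement €14.51: personal services → 6.75% → €0.98
Jump rope €7.13: sports equipment → 5% → €0.36
Laundry detergent €19.53: all other tangible goods → 7.5% → €1.46
Paperback novel €15.66: books and periodicals → 8.75% → €1.37
Wall clock €26.46: all other tangible goods → 7.5% → €1.98
Garment alterations €33.41: personal services → 6.75% → €2.26
Bag of rice (5 lb) €5.05: unprepared food → 0% → €0.00
Umbrella €21.53: all other tangible goods → 7.5% → €1.61
Camping tent (2-person) €252.92: sports equipment → 5% + 2.75% surcharge = 7.75% → €19.60
Ski goggles €84.03: sports equipment → 5% → €4.20
Total tax = €0.47 + €0.98 + €0.36 + €1.46 + €1.37 + €1.98 + €2.26 + €1.61 + €19.60 + €4.20 = €34.29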